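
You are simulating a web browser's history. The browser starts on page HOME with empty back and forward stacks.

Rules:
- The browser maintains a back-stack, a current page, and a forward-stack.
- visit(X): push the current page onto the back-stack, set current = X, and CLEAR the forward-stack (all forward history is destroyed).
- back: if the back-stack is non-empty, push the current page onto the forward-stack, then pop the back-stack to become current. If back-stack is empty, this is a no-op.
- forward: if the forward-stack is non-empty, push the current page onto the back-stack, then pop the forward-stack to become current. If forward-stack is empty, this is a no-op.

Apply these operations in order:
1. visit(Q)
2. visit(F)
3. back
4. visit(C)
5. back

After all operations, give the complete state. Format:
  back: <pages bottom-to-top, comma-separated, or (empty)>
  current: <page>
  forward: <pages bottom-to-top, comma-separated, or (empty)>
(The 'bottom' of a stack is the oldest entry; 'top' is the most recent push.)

Answer: back: HOME
current: Q
forward: C

Derivation:
After 1 (visit(Q)): cur=Q back=1 fwd=0
After 2 (visit(F)): cur=F back=2 fwd=0
After 3 (back): cur=Q back=1 fwd=1
After 4 (visit(C)): cur=C back=2 fwd=0
After 5 (back): cur=Q back=1 fwd=1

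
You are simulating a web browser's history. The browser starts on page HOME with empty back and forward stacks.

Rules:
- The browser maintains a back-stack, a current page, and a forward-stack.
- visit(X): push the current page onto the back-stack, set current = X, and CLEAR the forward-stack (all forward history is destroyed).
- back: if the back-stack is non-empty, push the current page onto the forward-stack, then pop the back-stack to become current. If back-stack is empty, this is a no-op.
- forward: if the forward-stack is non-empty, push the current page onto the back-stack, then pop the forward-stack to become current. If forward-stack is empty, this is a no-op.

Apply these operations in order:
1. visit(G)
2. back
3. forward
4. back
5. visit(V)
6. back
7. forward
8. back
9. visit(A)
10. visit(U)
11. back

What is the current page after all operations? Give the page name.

Answer: A

Derivation:
After 1 (visit(G)): cur=G back=1 fwd=0
After 2 (back): cur=HOME back=0 fwd=1
After 3 (forward): cur=G back=1 fwd=0
After 4 (back): cur=HOME back=0 fwd=1
After 5 (visit(V)): cur=V back=1 fwd=0
After 6 (back): cur=HOME back=0 fwd=1
After 7 (forward): cur=V back=1 fwd=0
After 8 (back): cur=HOME back=0 fwd=1
After 9 (visit(A)): cur=A back=1 fwd=0
After 10 (visit(U)): cur=U back=2 fwd=0
After 11 (back): cur=A back=1 fwd=1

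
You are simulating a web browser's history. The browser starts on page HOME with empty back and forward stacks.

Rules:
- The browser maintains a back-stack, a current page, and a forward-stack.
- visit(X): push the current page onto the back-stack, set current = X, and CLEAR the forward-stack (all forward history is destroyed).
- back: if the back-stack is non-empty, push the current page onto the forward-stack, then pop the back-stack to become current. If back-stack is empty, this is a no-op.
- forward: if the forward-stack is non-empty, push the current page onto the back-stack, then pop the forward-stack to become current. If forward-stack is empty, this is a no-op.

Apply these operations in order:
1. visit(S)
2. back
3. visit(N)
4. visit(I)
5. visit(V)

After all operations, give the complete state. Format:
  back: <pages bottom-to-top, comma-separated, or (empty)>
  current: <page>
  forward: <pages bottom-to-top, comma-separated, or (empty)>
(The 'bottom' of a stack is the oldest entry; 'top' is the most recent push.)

After 1 (visit(S)): cur=S back=1 fwd=0
After 2 (back): cur=HOME back=0 fwd=1
After 3 (visit(N)): cur=N back=1 fwd=0
After 4 (visit(I)): cur=I back=2 fwd=0
After 5 (visit(V)): cur=V back=3 fwd=0

Answer: back: HOME,N,I
current: V
forward: (empty)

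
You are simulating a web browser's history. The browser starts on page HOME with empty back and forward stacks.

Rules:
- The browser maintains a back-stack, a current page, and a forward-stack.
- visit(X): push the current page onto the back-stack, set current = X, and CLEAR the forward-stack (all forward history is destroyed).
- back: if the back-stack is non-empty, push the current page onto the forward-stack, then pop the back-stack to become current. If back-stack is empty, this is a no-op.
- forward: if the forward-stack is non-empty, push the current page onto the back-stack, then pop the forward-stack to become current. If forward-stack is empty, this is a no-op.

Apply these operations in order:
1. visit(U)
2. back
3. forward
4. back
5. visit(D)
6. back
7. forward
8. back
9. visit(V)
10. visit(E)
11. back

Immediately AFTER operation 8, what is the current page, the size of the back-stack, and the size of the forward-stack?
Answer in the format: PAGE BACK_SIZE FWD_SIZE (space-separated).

After 1 (visit(U)): cur=U back=1 fwd=0
After 2 (back): cur=HOME back=0 fwd=1
After 3 (forward): cur=U back=1 fwd=0
After 4 (back): cur=HOME back=0 fwd=1
After 5 (visit(D)): cur=D back=1 fwd=0
After 6 (back): cur=HOME back=0 fwd=1
After 7 (forward): cur=D back=1 fwd=0
After 8 (back): cur=HOME back=0 fwd=1

HOME 0 1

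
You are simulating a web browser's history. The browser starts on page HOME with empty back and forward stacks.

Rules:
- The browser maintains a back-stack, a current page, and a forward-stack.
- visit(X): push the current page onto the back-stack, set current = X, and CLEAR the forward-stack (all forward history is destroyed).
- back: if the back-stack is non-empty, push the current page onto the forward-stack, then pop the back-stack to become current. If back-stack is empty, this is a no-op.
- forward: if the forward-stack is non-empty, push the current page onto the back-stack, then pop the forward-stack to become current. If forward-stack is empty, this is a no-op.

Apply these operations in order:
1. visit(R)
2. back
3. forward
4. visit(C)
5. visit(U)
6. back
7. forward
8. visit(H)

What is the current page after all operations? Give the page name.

Answer: H

Derivation:
After 1 (visit(R)): cur=R back=1 fwd=0
After 2 (back): cur=HOME back=0 fwd=1
After 3 (forward): cur=R back=1 fwd=0
After 4 (visit(C)): cur=C back=2 fwd=0
After 5 (visit(U)): cur=U back=3 fwd=0
After 6 (back): cur=C back=2 fwd=1
After 7 (forward): cur=U back=3 fwd=0
After 8 (visit(H)): cur=H back=4 fwd=0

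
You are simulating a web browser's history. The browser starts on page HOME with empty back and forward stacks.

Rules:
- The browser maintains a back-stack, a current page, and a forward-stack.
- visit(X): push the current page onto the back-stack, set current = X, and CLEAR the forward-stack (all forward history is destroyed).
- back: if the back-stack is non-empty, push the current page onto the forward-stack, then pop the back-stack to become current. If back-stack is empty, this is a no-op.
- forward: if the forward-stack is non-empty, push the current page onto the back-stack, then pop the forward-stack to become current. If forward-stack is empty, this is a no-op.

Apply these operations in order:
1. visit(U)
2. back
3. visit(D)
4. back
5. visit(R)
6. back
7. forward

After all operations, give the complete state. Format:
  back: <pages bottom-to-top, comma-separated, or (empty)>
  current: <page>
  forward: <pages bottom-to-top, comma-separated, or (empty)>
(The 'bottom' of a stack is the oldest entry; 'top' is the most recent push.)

After 1 (visit(U)): cur=U back=1 fwd=0
After 2 (back): cur=HOME back=0 fwd=1
After 3 (visit(D)): cur=D back=1 fwd=0
After 4 (back): cur=HOME back=0 fwd=1
After 5 (visit(R)): cur=R back=1 fwd=0
After 6 (back): cur=HOME back=0 fwd=1
After 7 (forward): cur=R back=1 fwd=0

Answer: back: HOME
current: R
forward: (empty)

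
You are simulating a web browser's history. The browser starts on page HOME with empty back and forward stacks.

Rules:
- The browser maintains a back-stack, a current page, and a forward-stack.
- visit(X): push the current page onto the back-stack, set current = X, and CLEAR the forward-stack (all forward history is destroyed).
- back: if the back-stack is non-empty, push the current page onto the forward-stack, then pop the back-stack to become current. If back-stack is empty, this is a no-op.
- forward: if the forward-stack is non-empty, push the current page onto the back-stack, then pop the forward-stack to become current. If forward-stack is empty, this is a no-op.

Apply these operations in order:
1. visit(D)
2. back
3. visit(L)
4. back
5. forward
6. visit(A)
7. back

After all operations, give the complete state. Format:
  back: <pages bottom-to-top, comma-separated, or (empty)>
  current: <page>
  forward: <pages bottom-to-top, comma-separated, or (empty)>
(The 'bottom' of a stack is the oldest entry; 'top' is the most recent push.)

Answer: back: HOME
current: L
forward: A

Derivation:
After 1 (visit(D)): cur=D back=1 fwd=0
After 2 (back): cur=HOME back=0 fwd=1
After 3 (visit(L)): cur=L back=1 fwd=0
After 4 (back): cur=HOME back=0 fwd=1
After 5 (forward): cur=L back=1 fwd=0
After 6 (visit(A)): cur=A back=2 fwd=0
After 7 (back): cur=L back=1 fwd=1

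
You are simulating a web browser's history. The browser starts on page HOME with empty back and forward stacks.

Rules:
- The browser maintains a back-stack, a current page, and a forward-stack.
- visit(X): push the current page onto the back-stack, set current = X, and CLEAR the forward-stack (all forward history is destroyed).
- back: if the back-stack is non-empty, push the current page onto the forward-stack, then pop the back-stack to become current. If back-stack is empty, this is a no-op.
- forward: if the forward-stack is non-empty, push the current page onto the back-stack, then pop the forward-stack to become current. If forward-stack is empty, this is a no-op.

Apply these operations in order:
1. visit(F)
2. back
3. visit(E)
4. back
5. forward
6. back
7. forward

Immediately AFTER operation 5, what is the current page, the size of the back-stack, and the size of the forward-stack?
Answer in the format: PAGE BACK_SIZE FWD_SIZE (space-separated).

After 1 (visit(F)): cur=F back=1 fwd=0
After 2 (back): cur=HOME back=0 fwd=1
After 3 (visit(E)): cur=E back=1 fwd=0
After 4 (back): cur=HOME back=0 fwd=1
After 5 (forward): cur=E back=1 fwd=0

E 1 0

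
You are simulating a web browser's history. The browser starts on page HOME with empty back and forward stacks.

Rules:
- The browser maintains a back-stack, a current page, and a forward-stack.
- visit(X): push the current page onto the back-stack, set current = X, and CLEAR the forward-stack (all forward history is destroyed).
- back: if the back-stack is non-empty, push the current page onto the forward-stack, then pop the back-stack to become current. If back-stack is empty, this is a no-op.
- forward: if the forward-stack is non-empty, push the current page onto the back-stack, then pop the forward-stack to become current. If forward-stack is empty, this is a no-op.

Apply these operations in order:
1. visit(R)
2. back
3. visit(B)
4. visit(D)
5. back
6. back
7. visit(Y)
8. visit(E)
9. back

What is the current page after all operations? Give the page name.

After 1 (visit(R)): cur=R back=1 fwd=0
After 2 (back): cur=HOME back=0 fwd=1
After 3 (visit(B)): cur=B back=1 fwd=0
After 4 (visit(D)): cur=D back=2 fwd=0
After 5 (back): cur=B back=1 fwd=1
After 6 (back): cur=HOME back=0 fwd=2
After 7 (visit(Y)): cur=Y back=1 fwd=0
After 8 (visit(E)): cur=E back=2 fwd=0
After 9 (back): cur=Y back=1 fwd=1

Answer: Y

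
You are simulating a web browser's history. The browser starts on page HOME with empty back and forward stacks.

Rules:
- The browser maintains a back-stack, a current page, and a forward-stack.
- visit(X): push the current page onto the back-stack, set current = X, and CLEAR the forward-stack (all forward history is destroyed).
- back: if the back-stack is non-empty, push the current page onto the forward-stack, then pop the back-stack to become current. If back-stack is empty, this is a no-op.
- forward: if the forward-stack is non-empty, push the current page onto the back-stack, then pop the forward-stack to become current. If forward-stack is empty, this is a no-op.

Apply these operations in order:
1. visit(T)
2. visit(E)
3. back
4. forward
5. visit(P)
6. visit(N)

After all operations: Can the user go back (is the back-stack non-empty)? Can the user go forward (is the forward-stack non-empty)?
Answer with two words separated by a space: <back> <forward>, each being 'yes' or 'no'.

After 1 (visit(T)): cur=T back=1 fwd=0
After 2 (visit(E)): cur=E back=2 fwd=0
After 3 (back): cur=T back=1 fwd=1
After 4 (forward): cur=E back=2 fwd=0
After 5 (visit(P)): cur=P back=3 fwd=0
After 6 (visit(N)): cur=N back=4 fwd=0

Answer: yes no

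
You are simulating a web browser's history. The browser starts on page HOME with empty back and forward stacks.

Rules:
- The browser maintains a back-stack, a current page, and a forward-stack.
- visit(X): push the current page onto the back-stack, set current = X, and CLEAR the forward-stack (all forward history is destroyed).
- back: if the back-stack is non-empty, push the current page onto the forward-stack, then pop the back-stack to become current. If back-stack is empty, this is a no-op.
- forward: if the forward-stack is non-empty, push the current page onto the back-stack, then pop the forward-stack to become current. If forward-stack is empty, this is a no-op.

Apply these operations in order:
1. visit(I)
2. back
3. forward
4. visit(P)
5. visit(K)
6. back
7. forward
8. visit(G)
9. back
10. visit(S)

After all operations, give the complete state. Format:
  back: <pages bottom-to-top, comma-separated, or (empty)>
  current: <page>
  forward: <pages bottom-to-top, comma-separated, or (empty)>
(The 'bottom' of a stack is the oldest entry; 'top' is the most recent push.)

After 1 (visit(I)): cur=I back=1 fwd=0
After 2 (back): cur=HOME back=0 fwd=1
After 3 (forward): cur=I back=1 fwd=0
After 4 (visit(P)): cur=P back=2 fwd=0
After 5 (visit(K)): cur=K back=3 fwd=0
After 6 (back): cur=P back=2 fwd=1
After 7 (forward): cur=K back=3 fwd=0
After 8 (visit(G)): cur=G back=4 fwd=0
After 9 (back): cur=K back=3 fwd=1
After 10 (visit(S)): cur=S back=4 fwd=0

Answer: back: HOME,I,P,K
current: S
forward: (empty)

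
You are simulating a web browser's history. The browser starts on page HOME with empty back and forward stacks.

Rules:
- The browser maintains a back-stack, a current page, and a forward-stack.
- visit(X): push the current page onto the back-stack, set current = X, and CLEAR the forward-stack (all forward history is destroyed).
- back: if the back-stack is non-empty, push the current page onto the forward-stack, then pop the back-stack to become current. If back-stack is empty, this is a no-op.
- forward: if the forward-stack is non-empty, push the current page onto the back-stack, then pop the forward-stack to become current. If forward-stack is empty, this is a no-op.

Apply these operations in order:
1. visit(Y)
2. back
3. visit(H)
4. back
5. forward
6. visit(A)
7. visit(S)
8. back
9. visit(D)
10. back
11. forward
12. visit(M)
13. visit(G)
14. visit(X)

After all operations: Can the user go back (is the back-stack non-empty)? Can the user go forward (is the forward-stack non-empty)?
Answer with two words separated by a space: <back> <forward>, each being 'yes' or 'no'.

After 1 (visit(Y)): cur=Y back=1 fwd=0
After 2 (back): cur=HOME back=0 fwd=1
After 3 (visit(H)): cur=H back=1 fwd=0
After 4 (back): cur=HOME back=0 fwd=1
After 5 (forward): cur=H back=1 fwd=0
After 6 (visit(A)): cur=A back=2 fwd=0
After 7 (visit(S)): cur=S back=3 fwd=0
After 8 (back): cur=A back=2 fwd=1
After 9 (visit(D)): cur=D back=3 fwd=0
After 10 (back): cur=A back=2 fwd=1
After 11 (forward): cur=D back=3 fwd=0
After 12 (visit(M)): cur=M back=4 fwd=0
After 13 (visit(G)): cur=G back=5 fwd=0
After 14 (visit(X)): cur=X back=6 fwd=0

Answer: yes no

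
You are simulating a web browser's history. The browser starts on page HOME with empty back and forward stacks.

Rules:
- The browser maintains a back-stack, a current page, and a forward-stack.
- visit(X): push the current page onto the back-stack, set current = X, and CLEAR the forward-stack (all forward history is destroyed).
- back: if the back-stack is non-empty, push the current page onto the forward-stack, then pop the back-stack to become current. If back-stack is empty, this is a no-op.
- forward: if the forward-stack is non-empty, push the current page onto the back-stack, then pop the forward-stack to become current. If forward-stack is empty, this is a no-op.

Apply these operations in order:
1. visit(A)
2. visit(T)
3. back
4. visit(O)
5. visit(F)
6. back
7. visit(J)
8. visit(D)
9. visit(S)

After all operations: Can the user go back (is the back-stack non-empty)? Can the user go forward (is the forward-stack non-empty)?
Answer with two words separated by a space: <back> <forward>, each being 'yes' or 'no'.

Answer: yes no

Derivation:
After 1 (visit(A)): cur=A back=1 fwd=0
After 2 (visit(T)): cur=T back=2 fwd=0
After 3 (back): cur=A back=1 fwd=1
After 4 (visit(O)): cur=O back=2 fwd=0
After 5 (visit(F)): cur=F back=3 fwd=0
After 6 (back): cur=O back=2 fwd=1
After 7 (visit(J)): cur=J back=3 fwd=0
After 8 (visit(D)): cur=D back=4 fwd=0
After 9 (visit(S)): cur=S back=5 fwd=0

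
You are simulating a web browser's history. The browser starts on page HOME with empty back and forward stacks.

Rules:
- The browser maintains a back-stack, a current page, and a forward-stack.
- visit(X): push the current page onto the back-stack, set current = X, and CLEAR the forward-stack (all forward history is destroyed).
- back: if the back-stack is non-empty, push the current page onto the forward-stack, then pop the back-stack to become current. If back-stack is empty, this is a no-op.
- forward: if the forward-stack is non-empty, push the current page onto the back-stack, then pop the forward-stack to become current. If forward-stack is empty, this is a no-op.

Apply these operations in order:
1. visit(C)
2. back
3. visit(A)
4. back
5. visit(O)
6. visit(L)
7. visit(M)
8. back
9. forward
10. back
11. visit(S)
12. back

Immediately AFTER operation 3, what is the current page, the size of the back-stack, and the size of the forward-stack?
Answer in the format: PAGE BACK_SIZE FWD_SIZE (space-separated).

After 1 (visit(C)): cur=C back=1 fwd=0
After 2 (back): cur=HOME back=0 fwd=1
After 3 (visit(A)): cur=A back=1 fwd=0

A 1 0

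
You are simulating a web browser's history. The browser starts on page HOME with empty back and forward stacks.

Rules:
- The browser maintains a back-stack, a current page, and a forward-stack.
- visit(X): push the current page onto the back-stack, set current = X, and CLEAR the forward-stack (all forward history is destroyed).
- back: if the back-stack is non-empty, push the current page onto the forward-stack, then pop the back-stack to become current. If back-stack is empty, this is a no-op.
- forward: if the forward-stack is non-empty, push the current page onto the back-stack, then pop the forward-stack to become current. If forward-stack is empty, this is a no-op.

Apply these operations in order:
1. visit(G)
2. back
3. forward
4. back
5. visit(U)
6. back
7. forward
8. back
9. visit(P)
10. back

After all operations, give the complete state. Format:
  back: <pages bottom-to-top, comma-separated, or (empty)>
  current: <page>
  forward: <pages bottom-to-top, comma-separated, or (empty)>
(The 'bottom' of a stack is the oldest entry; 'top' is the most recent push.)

Answer: back: (empty)
current: HOME
forward: P

Derivation:
After 1 (visit(G)): cur=G back=1 fwd=0
After 2 (back): cur=HOME back=0 fwd=1
After 3 (forward): cur=G back=1 fwd=0
After 4 (back): cur=HOME back=0 fwd=1
After 5 (visit(U)): cur=U back=1 fwd=0
After 6 (back): cur=HOME back=0 fwd=1
After 7 (forward): cur=U back=1 fwd=0
After 8 (back): cur=HOME back=0 fwd=1
After 9 (visit(P)): cur=P back=1 fwd=0
After 10 (back): cur=HOME back=0 fwd=1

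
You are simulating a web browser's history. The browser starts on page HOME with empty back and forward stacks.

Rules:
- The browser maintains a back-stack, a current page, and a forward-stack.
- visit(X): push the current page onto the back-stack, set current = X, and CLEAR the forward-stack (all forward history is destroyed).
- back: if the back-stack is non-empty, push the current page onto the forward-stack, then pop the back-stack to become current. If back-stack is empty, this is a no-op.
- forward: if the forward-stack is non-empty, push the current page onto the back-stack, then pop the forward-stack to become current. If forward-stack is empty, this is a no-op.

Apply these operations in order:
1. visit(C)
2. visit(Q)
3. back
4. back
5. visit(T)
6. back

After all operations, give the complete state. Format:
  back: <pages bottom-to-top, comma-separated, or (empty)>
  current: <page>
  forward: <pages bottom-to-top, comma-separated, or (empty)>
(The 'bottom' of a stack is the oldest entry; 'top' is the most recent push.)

After 1 (visit(C)): cur=C back=1 fwd=0
After 2 (visit(Q)): cur=Q back=2 fwd=0
After 3 (back): cur=C back=1 fwd=1
After 4 (back): cur=HOME back=0 fwd=2
After 5 (visit(T)): cur=T back=1 fwd=0
After 6 (back): cur=HOME back=0 fwd=1

Answer: back: (empty)
current: HOME
forward: T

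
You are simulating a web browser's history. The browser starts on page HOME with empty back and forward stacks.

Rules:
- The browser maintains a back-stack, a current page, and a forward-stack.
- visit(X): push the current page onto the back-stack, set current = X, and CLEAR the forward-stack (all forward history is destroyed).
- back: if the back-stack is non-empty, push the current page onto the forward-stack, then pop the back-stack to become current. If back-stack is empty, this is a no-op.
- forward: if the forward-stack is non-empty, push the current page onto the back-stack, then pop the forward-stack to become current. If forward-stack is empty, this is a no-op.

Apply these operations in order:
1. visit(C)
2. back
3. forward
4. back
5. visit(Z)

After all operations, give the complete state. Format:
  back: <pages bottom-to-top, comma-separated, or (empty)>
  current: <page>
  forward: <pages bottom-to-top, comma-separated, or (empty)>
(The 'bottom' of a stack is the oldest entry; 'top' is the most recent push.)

After 1 (visit(C)): cur=C back=1 fwd=0
After 2 (back): cur=HOME back=0 fwd=1
After 3 (forward): cur=C back=1 fwd=0
After 4 (back): cur=HOME back=0 fwd=1
After 5 (visit(Z)): cur=Z back=1 fwd=0

Answer: back: HOME
current: Z
forward: (empty)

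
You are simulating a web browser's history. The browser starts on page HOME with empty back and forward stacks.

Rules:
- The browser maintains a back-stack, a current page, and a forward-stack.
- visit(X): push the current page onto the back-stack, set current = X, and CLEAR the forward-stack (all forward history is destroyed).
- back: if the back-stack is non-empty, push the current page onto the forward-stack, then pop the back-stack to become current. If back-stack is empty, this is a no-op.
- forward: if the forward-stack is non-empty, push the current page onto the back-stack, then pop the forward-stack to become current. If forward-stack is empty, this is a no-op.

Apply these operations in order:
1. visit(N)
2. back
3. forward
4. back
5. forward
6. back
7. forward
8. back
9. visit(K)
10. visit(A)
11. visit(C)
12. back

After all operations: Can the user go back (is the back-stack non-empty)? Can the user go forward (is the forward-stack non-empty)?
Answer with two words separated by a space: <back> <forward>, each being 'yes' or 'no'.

After 1 (visit(N)): cur=N back=1 fwd=0
After 2 (back): cur=HOME back=0 fwd=1
After 3 (forward): cur=N back=1 fwd=0
After 4 (back): cur=HOME back=0 fwd=1
After 5 (forward): cur=N back=1 fwd=0
After 6 (back): cur=HOME back=0 fwd=1
After 7 (forward): cur=N back=1 fwd=0
After 8 (back): cur=HOME back=0 fwd=1
After 9 (visit(K)): cur=K back=1 fwd=0
After 10 (visit(A)): cur=A back=2 fwd=0
After 11 (visit(C)): cur=C back=3 fwd=0
After 12 (back): cur=A back=2 fwd=1

Answer: yes yes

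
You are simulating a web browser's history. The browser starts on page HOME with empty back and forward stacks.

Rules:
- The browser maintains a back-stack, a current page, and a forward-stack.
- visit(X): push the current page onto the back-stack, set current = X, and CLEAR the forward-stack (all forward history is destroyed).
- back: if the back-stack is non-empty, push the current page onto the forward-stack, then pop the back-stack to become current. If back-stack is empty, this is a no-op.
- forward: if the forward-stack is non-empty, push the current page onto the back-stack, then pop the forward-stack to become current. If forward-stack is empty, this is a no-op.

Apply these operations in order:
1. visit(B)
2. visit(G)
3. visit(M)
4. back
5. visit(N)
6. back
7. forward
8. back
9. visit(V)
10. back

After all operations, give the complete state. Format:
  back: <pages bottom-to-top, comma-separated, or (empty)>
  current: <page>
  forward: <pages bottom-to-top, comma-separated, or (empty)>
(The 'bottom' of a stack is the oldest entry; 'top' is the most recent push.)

Answer: back: HOME,B
current: G
forward: V

Derivation:
After 1 (visit(B)): cur=B back=1 fwd=0
After 2 (visit(G)): cur=G back=2 fwd=0
After 3 (visit(M)): cur=M back=3 fwd=0
After 4 (back): cur=G back=2 fwd=1
After 5 (visit(N)): cur=N back=3 fwd=0
After 6 (back): cur=G back=2 fwd=1
After 7 (forward): cur=N back=3 fwd=0
After 8 (back): cur=G back=2 fwd=1
After 9 (visit(V)): cur=V back=3 fwd=0
After 10 (back): cur=G back=2 fwd=1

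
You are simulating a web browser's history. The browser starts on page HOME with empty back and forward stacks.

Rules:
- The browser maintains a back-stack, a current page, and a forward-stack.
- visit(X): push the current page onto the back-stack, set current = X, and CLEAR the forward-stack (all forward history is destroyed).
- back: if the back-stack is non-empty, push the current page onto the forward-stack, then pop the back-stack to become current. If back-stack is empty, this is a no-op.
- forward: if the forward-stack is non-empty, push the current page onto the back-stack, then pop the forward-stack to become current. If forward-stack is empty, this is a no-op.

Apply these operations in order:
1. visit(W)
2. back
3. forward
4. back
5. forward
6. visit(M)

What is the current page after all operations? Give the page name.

Answer: M

Derivation:
After 1 (visit(W)): cur=W back=1 fwd=0
After 2 (back): cur=HOME back=0 fwd=1
After 3 (forward): cur=W back=1 fwd=0
After 4 (back): cur=HOME back=0 fwd=1
After 5 (forward): cur=W back=1 fwd=0
After 6 (visit(M)): cur=M back=2 fwd=0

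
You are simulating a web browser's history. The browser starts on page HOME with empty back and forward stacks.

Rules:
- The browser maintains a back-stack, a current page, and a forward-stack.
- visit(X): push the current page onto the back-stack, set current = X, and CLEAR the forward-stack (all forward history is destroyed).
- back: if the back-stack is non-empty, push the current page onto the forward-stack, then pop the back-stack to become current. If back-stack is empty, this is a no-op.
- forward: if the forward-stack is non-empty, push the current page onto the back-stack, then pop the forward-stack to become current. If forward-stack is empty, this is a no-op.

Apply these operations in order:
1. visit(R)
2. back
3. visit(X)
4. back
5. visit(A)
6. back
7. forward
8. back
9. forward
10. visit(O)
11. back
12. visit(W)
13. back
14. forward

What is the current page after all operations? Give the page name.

After 1 (visit(R)): cur=R back=1 fwd=0
After 2 (back): cur=HOME back=0 fwd=1
After 3 (visit(X)): cur=X back=1 fwd=0
After 4 (back): cur=HOME back=0 fwd=1
After 5 (visit(A)): cur=A back=1 fwd=0
After 6 (back): cur=HOME back=0 fwd=1
After 7 (forward): cur=A back=1 fwd=0
After 8 (back): cur=HOME back=0 fwd=1
After 9 (forward): cur=A back=1 fwd=0
After 10 (visit(O)): cur=O back=2 fwd=0
After 11 (back): cur=A back=1 fwd=1
After 12 (visit(W)): cur=W back=2 fwd=0
After 13 (back): cur=A back=1 fwd=1
After 14 (forward): cur=W back=2 fwd=0

Answer: W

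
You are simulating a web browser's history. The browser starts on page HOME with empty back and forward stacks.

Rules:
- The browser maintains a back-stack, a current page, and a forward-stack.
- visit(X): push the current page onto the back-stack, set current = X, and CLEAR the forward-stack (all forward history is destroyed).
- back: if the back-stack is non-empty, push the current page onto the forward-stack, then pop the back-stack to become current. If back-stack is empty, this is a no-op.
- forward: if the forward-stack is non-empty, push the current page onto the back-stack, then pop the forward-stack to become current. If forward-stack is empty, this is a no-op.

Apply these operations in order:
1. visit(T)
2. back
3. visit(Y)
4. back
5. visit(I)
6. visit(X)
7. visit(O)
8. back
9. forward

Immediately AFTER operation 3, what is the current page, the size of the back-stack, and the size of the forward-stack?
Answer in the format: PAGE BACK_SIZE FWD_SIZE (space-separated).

After 1 (visit(T)): cur=T back=1 fwd=0
After 2 (back): cur=HOME back=0 fwd=1
After 3 (visit(Y)): cur=Y back=1 fwd=0

Y 1 0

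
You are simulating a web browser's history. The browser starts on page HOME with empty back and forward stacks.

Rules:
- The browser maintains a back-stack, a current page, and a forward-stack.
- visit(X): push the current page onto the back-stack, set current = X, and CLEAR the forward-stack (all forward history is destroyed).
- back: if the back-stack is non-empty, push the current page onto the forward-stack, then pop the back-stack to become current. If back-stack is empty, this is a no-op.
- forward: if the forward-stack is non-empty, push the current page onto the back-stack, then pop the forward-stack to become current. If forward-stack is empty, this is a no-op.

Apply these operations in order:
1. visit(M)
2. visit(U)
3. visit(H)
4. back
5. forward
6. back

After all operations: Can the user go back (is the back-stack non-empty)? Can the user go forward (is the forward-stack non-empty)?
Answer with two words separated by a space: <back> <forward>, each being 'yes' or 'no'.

After 1 (visit(M)): cur=M back=1 fwd=0
After 2 (visit(U)): cur=U back=2 fwd=0
After 3 (visit(H)): cur=H back=3 fwd=0
After 4 (back): cur=U back=2 fwd=1
After 5 (forward): cur=H back=3 fwd=0
After 6 (back): cur=U back=2 fwd=1

Answer: yes yes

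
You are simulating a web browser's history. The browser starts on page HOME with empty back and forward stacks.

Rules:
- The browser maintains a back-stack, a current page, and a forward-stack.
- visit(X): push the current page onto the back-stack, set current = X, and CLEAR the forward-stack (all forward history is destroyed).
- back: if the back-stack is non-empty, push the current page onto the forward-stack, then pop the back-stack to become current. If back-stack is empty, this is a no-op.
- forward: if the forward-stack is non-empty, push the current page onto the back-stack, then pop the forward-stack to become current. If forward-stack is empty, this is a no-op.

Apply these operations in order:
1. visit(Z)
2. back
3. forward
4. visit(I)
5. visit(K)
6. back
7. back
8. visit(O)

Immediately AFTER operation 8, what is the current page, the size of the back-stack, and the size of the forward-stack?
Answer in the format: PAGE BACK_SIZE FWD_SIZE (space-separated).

After 1 (visit(Z)): cur=Z back=1 fwd=0
After 2 (back): cur=HOME back=0 fwd=1
After 3 (forward): cur=Z back=1 fwd=0
After 4 (visit(I)): cur=I back=2 fwd=0
After 5 (visit(K)): cur=K back=3 fwd=0
After 6 (back): cur=I back=2 fwd=1
After 7 (back): cur=Z back=1 fwd=2
After 8 (visit(O)): cur=O back=2 fwd=0

O 2 0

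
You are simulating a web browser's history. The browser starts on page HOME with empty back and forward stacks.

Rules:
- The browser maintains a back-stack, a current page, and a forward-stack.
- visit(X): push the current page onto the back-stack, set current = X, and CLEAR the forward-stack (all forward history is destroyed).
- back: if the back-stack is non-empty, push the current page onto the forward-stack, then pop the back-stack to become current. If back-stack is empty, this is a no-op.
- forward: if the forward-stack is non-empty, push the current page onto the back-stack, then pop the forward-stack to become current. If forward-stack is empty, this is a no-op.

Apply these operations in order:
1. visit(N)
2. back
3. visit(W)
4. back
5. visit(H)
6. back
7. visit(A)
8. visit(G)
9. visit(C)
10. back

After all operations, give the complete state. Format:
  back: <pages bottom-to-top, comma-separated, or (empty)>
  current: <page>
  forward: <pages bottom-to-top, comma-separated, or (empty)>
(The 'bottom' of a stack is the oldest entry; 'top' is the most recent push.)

After 1 (visit(N)): cur=N back=1 fwd=0
After 2 (back): cur=HOME back=0 fwd=1
After 3 (visit(W)): cur=W back=1 fwd=0
After 4 (back): cur=HOME back=0 fwd=1
After 5 (visit(H)): cur=H back=1 fwd=0
After 6 (back): cur=HOME back=0 fwd=1
After 7 (visit(A)): cur=A back=1 fwd=0
After 8 (visit(G)): cur=G back=2 fwd=0
After 9 (visit(C)): cur=C back=3 fwd=0
After 10 (back): cur=G back=2 fwd=1

Answer: back: HOME,A
current: G
forward: C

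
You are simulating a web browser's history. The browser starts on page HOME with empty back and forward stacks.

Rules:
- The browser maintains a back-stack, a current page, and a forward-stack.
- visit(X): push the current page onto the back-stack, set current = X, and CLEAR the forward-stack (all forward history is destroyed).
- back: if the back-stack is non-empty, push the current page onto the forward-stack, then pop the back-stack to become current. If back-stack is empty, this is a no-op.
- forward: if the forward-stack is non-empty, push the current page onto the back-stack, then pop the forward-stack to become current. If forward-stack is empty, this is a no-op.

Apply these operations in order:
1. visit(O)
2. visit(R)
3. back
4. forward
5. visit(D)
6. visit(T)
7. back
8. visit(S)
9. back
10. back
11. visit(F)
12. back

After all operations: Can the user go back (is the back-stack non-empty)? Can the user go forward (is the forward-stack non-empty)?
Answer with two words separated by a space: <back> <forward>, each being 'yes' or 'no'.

Answer: yes yes

Derivation:
After 1 (visit(O)): cur=O back=1 fwd=0
After 2 (visit(R)): cur=R back=2 fwd=0
After 3 (back): cur=O back=1 fwd=1
After 4 (forward): cur=R back=2 fwd=0
After 5 (visit(D)): cur=D back=3 fwd=0
After 6 (visit(T)): cur=T back=4 fwd=0
After 7 (back): cur=D back=3 fwd=1
After 8 (visit(S)): cur=S back=4 fwd=0
After 9 (back): cur=D back=3 fwd=1
After 10 (back): cur=R back=2 fwd=2
After 11 (visit(F)): cur=F back=3 fwd=0
After 12 (back): cur=R back=2 fwd=1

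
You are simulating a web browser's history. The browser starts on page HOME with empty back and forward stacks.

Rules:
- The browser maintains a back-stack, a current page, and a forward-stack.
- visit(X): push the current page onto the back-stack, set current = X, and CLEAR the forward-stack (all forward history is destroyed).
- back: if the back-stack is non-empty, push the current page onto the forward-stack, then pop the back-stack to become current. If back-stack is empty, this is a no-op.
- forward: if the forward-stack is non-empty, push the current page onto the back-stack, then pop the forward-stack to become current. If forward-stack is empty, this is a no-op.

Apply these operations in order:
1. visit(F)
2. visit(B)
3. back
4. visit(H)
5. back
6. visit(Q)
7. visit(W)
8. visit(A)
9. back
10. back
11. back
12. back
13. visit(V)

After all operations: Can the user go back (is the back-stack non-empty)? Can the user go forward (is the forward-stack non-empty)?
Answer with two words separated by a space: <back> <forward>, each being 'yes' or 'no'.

Answer: yes no

Derivation:
After 1 (visit(F)): cur=F back=1 fwd=0
After 2 (visit(B)): cur=B back=2 fwd=0
After 3 (back): cur=F back=1 fwd=1
After 4 (visit(H)): cur=H back=2 fwd=0
After 5 (back): cur=F back=1 fwd=1
After 6 (visit(Q)): cur=Q back=2 fwd=0
After 7 (visit(W)): cur=W back=3 fwd=0
After 8 (visit(A)): cur=A back=4 fwd=0
After 9 (back): cur=W back=3 fwd=1
After 10 (back): cur=Q back=2 fwd=2
After 11 (back): cur=F back=1 fwd=3
After 12 (back): cur=HOME back=0 fwd=4
After 13 (visit(V)): cur=V back=1 fwd=0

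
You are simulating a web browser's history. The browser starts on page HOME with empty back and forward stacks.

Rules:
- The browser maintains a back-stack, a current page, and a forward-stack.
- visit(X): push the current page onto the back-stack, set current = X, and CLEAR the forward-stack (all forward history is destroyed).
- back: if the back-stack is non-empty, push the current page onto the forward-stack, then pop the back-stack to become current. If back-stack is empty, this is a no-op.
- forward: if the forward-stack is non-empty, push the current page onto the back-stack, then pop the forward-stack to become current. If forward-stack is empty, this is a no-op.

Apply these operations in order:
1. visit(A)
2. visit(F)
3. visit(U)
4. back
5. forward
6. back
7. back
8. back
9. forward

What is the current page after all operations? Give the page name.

After 1 (visit(A)): cur=A back=1 fwd=0
After 2 (visit(F)): cur=F back=2 fwd=0
After 3 (visit(U)): cur=U back=3 fwd=0
After 4 (back): cur=F back=2 fwd=1
After 5 (forward): cur=U back=3 fwd=0
After 6 (back): cur=F back=2 fwd=1
After 7 (back): cur=A back=1 fwd=2
After 8 (back): cur=HOME back=0 fwd=3
After 9 (forward): cur=A back=1 fwd=2

Answer: A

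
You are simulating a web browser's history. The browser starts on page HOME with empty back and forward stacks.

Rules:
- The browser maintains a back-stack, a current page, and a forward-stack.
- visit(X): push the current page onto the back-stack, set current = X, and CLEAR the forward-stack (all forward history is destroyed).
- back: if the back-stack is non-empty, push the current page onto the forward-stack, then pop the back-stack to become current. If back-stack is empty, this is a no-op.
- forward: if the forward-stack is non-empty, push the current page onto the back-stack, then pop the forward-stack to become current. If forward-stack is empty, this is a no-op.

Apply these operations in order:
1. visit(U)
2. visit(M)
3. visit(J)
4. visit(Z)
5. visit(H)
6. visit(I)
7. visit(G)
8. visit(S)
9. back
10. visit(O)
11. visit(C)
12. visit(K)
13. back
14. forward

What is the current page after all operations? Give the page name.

After 1 (visit(U)): cur=U back=1 fwd=0
After 2 (visit(M)): cur=M back=2 fwd=0
After 3 (visit(J)): cur=J back=3 fwd=0
After 4 (visit(Z)): cur=Z back=4 fwd=0
After 5 (visit(H)): cur=H back=5 fwd=0
After 6 (visit(I)): cur=I back=6 fwd=0
After 7 (visit(G)): cur=G back=7 fwd=0
After 8 (visit(S)): cur=S back=8 fwd=0
After 9 (back): cur=G back=7 fwd=1
After 10 (visit(O)): cur=O back=8 fwd=0
After 11 (visit(C)): cur=C back=9 fwd=0
After 12 (visit(K)): cur=K back=10 fwd=0
After 13 (back): cur=C back=9 fwd=1
After 14 (forward): cur=K back=10 fwd=0

Answer: K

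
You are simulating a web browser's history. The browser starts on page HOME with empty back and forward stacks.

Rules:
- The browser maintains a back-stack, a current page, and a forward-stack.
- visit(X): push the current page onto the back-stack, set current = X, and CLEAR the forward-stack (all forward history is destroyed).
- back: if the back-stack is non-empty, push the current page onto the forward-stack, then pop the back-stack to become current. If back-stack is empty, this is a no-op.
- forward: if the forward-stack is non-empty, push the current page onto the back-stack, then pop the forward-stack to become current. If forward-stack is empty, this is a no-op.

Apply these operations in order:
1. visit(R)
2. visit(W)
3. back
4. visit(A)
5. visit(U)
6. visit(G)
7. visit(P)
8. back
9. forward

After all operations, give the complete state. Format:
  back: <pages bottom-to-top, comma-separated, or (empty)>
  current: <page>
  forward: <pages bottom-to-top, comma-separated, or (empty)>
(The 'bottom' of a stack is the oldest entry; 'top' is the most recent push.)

After 1 (visit(R)): cur=R back=1 fwd=0
After 2 (visit(W)): cur=W back=2 fwd=0
After 3 (back): cur=R back=1 fwd=1
After 4 (visit(A)): cur=A back=2 fwd=0
After 5 (visit(U)): cur=U back=3 fwd=0
After 6 (visit(G)): cur=G back=4 fwd=0
After 7 (visit(P)): cur=P back=5 fwd=0
After 8 (back): cur=G back=4 fwd=1
After 9 (forward): cur=P back=5 fwd=0

Answer: back: HOME,R,A,U,G
current: P
forward: (empty)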